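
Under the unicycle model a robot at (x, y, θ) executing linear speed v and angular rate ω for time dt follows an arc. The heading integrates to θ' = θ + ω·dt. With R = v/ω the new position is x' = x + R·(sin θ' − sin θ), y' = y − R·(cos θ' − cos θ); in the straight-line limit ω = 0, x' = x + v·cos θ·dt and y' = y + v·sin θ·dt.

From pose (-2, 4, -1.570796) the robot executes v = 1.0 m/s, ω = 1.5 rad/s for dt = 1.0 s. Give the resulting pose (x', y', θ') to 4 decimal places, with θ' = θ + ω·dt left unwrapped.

θ' = -1.5708 + 1.5·1.0 = -0.0708
R = v/ω = 1.0/1.5 = 0.6667
x' = -2 + 0.6667·(sin -0.0708 − sin -1.5708) = -1.3805
y' = 4 − 0.6667·(cos -0.0708 − cos -1.5708) = 3.3350

(-1.3805, 3.3350, -0.0708)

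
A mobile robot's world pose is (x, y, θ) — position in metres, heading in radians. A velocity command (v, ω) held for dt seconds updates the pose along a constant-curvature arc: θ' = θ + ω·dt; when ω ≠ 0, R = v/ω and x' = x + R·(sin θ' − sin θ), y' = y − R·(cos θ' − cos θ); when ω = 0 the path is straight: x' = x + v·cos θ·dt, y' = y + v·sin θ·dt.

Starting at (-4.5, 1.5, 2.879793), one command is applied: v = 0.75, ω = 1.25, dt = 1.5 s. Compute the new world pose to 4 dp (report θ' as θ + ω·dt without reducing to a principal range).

θ' = 2.8798 + 1.25·1.5 = 4.7548
R = v/ω = 0.75/1.25 = 0.6000
x' = -4.5 + 0.6000·(sin 4.7548 − sin 2.8798) = -5.2548
y' = 1.5 − 0.6000·(cos 4.7548 − cos 2.8798) = 0.8950

(-5.2548, 0.8950, 4.7548)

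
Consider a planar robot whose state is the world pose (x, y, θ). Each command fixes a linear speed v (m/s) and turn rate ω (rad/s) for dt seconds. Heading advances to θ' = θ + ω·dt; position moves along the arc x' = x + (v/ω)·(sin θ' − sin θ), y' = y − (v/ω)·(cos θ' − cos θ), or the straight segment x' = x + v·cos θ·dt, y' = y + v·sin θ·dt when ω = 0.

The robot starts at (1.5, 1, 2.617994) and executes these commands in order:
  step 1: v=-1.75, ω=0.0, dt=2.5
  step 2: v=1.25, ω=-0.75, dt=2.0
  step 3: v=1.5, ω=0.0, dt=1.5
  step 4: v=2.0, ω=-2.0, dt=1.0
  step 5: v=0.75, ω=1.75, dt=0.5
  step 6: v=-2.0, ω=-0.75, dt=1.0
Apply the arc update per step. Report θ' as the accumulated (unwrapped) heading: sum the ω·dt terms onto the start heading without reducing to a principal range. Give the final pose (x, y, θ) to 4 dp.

step 1: θ'=2.6180 (straight) → pose (5.2889, -1.1875, 2.6180)
step 2: θ'=1.1180 (R=-1.6667) → pose (4.6235, 0.9850, 1.1180)
step 3: θ'=1.1180 (straight) → pose (5.6078, 3.0083, 1.1180)
step 4: θ'=-0.8820 (R=-1.0000) → pose (7.2791, 3.2064, -0.8820)
step 5: θ'=-0.0070 (R=0.4286) → pose (7.6069, 3.0502, -0.0070)
step 6: θ'=-0.7570 (R=2.6667) → pose (5.7943, 3.7784, -0.7570)

(5.7943, 3.7784, -0.7570)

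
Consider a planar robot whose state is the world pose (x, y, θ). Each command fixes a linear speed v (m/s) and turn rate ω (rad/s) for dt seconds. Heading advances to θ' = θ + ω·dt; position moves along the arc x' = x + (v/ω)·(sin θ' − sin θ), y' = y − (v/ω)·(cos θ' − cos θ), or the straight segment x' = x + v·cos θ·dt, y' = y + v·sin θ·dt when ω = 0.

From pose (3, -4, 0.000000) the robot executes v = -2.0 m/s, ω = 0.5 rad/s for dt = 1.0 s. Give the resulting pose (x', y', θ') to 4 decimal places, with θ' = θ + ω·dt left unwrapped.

θ' = 0.0000 + 0.5·1.0 = 0.5000
R = v/ω = -2.0/0.5 = -4.0000
x' = 3 + -4.0000·(sin 0.5000 − sin 0.0000) = 1.0823
y' = -4 − -4.0000·(cos 0.5000 − cos 0.0000) = -4.4897

(1.0823, -4.4897, 0.5000)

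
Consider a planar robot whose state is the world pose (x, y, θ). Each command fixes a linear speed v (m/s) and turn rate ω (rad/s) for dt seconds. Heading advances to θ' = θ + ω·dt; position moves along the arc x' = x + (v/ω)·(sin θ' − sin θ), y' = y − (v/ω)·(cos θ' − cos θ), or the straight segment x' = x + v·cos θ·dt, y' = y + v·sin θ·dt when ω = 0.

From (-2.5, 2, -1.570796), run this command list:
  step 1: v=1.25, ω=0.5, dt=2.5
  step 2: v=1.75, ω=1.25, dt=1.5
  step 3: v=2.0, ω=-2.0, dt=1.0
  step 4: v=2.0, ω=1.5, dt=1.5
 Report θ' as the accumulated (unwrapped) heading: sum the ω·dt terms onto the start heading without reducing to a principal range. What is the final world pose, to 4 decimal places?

(4.3561, 3.3300, 1.8042)

step 1: θ'=-0.3208 (R=2.5000) → pose (-0.7883, -0.3725, -0.3208)
step 2: θ'=1.5542 (R=1.4000) → pose (1.0530, 0.9329, 1.5542)
step 3: θ'=-0.4458 (R=-1.0000) → pose (2.4840, 1.8186, -0.4458)
step 4: θ'=1.8042 (R=1.3333) → pose (4.3561, 3.3300, 1.8042)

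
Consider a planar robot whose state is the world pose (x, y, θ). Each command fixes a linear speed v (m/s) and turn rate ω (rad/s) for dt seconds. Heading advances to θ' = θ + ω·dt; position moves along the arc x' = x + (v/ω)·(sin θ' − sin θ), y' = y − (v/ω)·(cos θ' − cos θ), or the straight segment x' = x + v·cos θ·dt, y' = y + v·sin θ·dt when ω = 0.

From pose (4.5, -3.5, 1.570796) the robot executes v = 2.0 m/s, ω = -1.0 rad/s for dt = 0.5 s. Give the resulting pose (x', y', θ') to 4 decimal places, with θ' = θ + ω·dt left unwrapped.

θ' = 1.5708 + -1.0·0.5 = 1.0708
R = v/ω = 2.0/-1.0 = -2.0000
x' = 4.5 + -2.0000·(sin 1.0708 − sin 1.5708) = 4.7448
y' = -3.5 − -2.0000·(cos 1.0708 − cos 1.5708) = -2.5411

(4.7448, -2.5411, 1.0708)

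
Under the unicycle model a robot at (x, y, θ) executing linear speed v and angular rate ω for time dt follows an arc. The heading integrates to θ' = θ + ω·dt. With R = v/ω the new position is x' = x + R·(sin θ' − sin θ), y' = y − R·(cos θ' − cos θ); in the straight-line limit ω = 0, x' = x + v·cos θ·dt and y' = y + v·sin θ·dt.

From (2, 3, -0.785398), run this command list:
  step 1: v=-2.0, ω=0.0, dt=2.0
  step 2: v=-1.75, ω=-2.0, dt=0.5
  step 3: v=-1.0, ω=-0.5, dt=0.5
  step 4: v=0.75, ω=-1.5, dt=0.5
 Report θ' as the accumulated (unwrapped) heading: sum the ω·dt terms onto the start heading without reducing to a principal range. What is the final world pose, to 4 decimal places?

(-1.1712, 6.8591, -2.7854)

step 1: θ'=-0.7854 (straight) → pose (-0.8284, 5.8284, -0.7854)
step 2: θ'=-1.7854 (R=0.8750) → pose (-1.0646, 6.6335, -1.7854)
step 3: θ'=-2.0354 (R=2.0000) → pose (-0.8985, 7.1037, -2.0354)
step 4: θ'=-2.7854 (R=-0.5000) → pose (-1.1712, 6.8591, -2.7854)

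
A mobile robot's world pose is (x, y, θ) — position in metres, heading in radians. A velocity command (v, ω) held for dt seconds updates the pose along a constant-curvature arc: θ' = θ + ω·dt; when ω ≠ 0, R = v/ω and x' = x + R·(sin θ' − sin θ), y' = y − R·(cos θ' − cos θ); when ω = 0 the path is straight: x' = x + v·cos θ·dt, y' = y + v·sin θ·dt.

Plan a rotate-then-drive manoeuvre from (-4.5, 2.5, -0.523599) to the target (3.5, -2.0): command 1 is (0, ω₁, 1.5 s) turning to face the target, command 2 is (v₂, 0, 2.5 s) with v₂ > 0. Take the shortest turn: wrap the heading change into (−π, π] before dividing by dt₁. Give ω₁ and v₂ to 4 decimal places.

heading to target = atan2(-2−2.5, 3.5−-4.5) = -0.5124
Δθ = wrap(-0.5124 − -0.5236) = 0.0112; ω₁ = Δθ/dt₁ = 0.0075
distance = √((3.5−-4.5)² + (-2−2.5)²) = 9.1788; v₂ = distance/dt₂ = 3.6715

ω₁ = 0.0075, v₂ = 3.6715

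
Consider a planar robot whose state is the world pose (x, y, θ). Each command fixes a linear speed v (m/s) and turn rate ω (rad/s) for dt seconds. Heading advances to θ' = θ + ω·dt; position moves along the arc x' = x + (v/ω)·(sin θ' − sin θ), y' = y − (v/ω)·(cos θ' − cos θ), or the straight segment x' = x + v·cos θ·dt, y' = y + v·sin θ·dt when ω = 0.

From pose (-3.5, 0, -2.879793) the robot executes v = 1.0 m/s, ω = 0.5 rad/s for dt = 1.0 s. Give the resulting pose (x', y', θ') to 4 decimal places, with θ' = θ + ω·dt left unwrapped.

θ' = -2.8798 + 0.5·1.0 = -2.3798
R = v/ω = 1.0/0.5 = 2.0000
x' = -3.5 + 2.0000·(sin -2.3798 − sin -2.8798) = -4.3628
y' = 0 − 2.0000·(cos -2.3798 − cos -2.8798) = -0.4847

(-4.3628, -0.4847, -2.3798)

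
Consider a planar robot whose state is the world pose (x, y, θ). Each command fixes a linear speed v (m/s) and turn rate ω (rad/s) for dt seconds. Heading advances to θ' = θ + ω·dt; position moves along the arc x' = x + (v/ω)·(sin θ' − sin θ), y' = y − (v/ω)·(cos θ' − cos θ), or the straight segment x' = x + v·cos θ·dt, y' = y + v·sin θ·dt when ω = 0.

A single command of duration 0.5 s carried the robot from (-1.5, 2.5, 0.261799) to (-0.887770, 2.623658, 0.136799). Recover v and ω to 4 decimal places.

Δθ = 0.136799 − 0.261799 = -0.125000
ω = Δθ/dt = -0.125000/0.5 = -0.2500
R = Δx/(sin θ' − sin θ) = -5.0000
v = R·ω = -5.0000·-0.2500 = 1.2500

v = 1.2500, ω = -0.2500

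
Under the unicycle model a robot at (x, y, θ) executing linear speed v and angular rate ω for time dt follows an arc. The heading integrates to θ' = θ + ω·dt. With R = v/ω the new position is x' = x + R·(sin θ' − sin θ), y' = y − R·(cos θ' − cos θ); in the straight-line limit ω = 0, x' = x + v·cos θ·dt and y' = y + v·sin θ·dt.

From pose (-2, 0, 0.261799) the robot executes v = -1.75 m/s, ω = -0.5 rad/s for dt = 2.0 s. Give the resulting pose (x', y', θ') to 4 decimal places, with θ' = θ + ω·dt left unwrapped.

θ' = 0.2618 + -0.5·2.0 = -0.7382
R = v/ω = -1.75/-0.5 = 3.5000
x' = -2 + 3.5000·(sin -0.7382 − sin 0.2618) = -5.2612
y' = 0 − 3.5000·(cos -0.7382 − cos 0.2618) = 0.7919

(-5.2612, 0.7919, -0.7382)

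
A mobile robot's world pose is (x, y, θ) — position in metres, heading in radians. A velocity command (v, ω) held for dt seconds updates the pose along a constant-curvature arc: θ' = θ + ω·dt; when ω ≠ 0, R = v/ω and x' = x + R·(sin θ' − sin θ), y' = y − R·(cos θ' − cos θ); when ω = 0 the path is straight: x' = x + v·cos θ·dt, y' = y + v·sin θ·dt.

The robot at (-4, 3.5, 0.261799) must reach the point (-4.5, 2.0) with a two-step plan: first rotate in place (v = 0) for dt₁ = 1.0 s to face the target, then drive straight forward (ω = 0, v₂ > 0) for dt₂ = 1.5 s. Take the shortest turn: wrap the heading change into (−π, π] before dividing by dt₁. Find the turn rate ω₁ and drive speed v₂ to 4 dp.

ω₁ = -2.1543, v₂ = 1.0541

heading to target = atan2(2−3.5, -4.5−-4) = -1.8925
Δθ = wrap(-1.8925 − 0.2618) = -2.1543; ω₁ = Δθ/dt₁ = -2.1543
distance = √((-4.5−-4)² + (2−3.5)²) = 1.5811; v₂ = distance/dt₂ = 1.0541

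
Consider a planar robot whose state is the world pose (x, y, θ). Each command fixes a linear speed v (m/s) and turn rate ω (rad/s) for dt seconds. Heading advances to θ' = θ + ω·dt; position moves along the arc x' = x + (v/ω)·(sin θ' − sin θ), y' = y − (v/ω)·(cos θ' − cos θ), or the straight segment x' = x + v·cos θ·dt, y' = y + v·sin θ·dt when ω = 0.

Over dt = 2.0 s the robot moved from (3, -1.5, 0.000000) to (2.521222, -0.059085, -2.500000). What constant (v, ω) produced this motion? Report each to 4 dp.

v = -1.0000, ω = -1.2500

Δθ = -2.500000 − 0.000000 = -2.500000
ω = Δθ/dt = -2.500000/2.0 = -1.2500
R = −Δy/(cos θ' − cos θ) = 0.8000
v = R·ω = 0.8000·-1.2500 = -1.0000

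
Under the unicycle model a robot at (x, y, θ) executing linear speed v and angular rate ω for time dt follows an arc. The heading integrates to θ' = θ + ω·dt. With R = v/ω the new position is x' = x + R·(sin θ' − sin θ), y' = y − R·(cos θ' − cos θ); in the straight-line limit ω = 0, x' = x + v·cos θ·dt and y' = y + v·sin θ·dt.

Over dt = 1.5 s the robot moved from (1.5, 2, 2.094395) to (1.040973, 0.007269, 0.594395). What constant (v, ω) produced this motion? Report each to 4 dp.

Δθ = 0.594395 − 2.094395 = -1.500000
ω = Δθ/dt = -1.500000/1.5 = -1.0000
R = −Δy/(cos θ' − cos θ) = 1.5000
v = R·ω = 1.5000·-1.0000 = -1.5000

v = -1.5000, ω = -1.0000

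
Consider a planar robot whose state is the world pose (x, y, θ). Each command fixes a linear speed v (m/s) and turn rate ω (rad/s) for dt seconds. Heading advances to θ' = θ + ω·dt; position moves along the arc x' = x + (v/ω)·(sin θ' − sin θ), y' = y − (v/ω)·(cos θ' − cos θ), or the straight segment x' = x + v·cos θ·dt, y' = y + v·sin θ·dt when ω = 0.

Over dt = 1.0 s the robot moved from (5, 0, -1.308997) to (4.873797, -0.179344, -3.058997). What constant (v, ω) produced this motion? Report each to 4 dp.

v = 0.2500, ω = -1.7500

Δθ = -3.058997 − -1.308997 = -1.750000
ω = Δθ/dt = -1.750000/1.0 = -1.7500
R = −Δy/(cos θ' − cos θ) = -0.1429
v = R·ω = -0.1429·-1.7500 = 0.2500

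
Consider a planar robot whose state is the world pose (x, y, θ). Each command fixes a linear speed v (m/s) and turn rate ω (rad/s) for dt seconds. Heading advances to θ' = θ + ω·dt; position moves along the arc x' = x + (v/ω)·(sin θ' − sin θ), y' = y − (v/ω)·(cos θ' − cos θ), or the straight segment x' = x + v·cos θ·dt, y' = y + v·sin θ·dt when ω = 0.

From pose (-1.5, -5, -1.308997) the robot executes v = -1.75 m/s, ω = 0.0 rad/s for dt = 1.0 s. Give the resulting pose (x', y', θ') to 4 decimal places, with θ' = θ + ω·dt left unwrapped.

(-1.9529, -3.3096, -1.3090)

θ' = -1.3090 + 0.0·1.0 = -1.3090
ω = 0 → straight: x' = -1.5 + -1.75·cos(-1.3090)·1.0 = -1.9529
y' = -5 + -1.75·sin(-1.3090)·1.0 = -3.3096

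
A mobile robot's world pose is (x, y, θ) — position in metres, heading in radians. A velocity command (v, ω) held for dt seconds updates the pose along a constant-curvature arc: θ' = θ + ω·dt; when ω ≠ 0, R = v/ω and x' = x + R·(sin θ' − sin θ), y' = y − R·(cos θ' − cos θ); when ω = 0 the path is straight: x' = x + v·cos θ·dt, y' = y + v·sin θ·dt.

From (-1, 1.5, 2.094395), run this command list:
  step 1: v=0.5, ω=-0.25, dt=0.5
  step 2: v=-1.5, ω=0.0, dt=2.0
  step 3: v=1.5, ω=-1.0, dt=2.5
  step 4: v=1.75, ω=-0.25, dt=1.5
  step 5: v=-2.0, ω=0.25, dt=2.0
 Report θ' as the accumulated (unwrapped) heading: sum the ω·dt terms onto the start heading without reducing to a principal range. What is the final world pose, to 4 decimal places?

step 1: θ'=1.9694 (R=-2.0000) → pose (-1.1112, 1.7237, 1.9694)
step 2: θ'=1.9694 (straight) → pose (0.0532, -1.0411, 1.9694)
step 3: θ'=-0.5306 (R=-1.5000) → pose (2.1947, 0.8349, -0.5306)
step 4: θ'=-0.9056 (R=-7.0000) → pose (4.1599, -0.8822, -0.9056)
step 5: θ'=-0.4056 (R=-8.0000) → pose (1.0221, 1.5311, -0.4056)

(1.0221, 1.5311, -0.4056)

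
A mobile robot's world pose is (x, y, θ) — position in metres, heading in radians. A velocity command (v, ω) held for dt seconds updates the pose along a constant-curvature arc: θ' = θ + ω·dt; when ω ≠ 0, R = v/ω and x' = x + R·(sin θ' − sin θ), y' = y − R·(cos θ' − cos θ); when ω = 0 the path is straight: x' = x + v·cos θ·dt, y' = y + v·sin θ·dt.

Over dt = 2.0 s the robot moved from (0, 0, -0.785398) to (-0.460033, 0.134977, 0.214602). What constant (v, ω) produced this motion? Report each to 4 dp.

v = -0.2500, ω = 0.5000

Δθ = 0.214602 − -0.785398 = 1.000000
ω = Δθ/dt = 1.000000/2.0 = 0.5000
R = Δx/(sin θ' − sin θ) = -0.5000
v = R·ω = -0.5000·0.5000 = -0.2500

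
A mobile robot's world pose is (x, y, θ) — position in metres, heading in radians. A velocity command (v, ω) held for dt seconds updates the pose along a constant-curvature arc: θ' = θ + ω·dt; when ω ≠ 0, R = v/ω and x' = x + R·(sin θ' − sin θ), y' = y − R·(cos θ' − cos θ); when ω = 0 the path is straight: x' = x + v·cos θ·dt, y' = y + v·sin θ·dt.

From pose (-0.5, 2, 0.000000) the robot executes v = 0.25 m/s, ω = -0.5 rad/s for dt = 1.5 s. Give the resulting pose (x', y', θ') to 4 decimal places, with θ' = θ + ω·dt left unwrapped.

(-0.1592, 1.8658, -0.7500)

θ' = 0.0000 + -0.5·1.5 = -0.7500
R = v/ω = 0.25/-0.5 = -0.5000
x' = -0.5 + -0.5000·(sin -0.7500 − sin 0.0000) = -0.1592
y' = 2 − -0.5000·(cos -0.7500 − cos 0.0000) = 1.8658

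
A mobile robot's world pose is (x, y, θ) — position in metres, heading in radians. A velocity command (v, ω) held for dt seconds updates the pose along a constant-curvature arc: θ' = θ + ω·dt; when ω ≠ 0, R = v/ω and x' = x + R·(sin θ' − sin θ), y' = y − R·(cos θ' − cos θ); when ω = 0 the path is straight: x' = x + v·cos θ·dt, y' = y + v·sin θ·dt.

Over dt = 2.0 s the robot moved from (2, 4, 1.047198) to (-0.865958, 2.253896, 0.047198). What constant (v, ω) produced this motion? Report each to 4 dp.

v = -1.7500, ω = -0.5000

Δθ = 0.047198 − 1.047198 = -1.000000
ω = Δθ/dt = -1.000000/2.0 = -0.5000
R = Δx/(sin θ' − sin θ) = 3.5000
v = R·ω = 3.5000·-0.5000 = -1.7500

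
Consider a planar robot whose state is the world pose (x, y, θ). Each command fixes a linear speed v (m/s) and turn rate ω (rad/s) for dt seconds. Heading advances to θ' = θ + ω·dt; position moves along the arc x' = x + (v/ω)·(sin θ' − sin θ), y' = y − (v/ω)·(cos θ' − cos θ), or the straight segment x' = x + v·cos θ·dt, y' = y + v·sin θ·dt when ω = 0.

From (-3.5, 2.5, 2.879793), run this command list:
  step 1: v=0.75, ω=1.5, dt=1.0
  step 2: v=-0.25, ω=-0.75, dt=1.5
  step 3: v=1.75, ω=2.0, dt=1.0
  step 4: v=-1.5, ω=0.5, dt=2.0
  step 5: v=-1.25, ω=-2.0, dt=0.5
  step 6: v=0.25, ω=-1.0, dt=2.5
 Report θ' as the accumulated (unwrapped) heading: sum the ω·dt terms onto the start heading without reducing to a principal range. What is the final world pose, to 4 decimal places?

step 1: θ'=4.3798 (R=0.5000) → pose (-4.1020, 2.1803, 4.3798)
step 2: θ'=3.2548 (R=0.3333) → pose (-3.8246, 2.4027, 3.2548)
step 3: θ'=5.2548 (R=0.8750) → pose (-4.4752, 1.0816, 5.2548)
step 4: θ'=6.2548 (R=-3.0000) → pose (-6.9594, 2.5318, 6.2548)
step 5: θ'=5.2548 (R=0.6250) → pose (-7.4770, 2.8339, 5.2548)
step 6: θ'=2.7548 (R=-0.2500) → pose (-7.7854, 2.4733, 2.7548)

(-7.7854, 2.4733, 2.7548)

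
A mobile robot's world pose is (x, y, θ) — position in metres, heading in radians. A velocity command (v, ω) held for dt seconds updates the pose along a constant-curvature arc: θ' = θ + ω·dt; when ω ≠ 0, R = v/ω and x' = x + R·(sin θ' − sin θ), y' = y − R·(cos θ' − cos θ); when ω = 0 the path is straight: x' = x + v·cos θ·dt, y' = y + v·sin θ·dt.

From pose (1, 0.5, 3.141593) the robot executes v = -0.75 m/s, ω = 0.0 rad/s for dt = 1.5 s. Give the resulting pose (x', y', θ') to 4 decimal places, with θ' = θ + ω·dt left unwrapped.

θ' = 3.1416 + 0.0·1.5 = 3.1416
ω = 0 → straight: x' = 1 + -0.75·cos(3.1416)·1.5 = 2.1250
y' = 0.5 + -0.75·sin(3.1416)·1.5 = 0.5000

(2.1250, 0.5000, 3.1416)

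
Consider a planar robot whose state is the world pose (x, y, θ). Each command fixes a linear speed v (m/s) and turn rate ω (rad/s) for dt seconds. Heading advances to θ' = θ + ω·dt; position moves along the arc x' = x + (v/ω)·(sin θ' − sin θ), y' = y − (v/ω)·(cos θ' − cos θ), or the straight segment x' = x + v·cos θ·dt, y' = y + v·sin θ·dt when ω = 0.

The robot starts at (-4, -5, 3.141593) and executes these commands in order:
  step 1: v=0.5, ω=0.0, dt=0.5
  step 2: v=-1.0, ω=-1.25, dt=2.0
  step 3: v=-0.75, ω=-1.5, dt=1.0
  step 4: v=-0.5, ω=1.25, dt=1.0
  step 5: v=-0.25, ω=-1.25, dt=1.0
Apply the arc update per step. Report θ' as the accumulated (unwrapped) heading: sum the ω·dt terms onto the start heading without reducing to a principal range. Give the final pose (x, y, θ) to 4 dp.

step 1: θ'=3.1416 (straight) → pose (-4.2500, -5.0000, 3.1416)
step 2: θ'=0.6416 (R=0.8000) → pose (-3.7712, -6.4409, 0.6416)
step 3: θ'=-0.8584 (R=0.5000) → pose (-4.4489, -6.3672, -0.8584)
step 4: θ'=0.3916 (R=-0.4000) → pose (-4.9042, -6.2589, 0.3916)
step 5: θ'=-0.8584 (R=0.2000) → pose (-5.1319, -6.2048, -0.8584)

(-5.1319, -6.2048, -0.8584)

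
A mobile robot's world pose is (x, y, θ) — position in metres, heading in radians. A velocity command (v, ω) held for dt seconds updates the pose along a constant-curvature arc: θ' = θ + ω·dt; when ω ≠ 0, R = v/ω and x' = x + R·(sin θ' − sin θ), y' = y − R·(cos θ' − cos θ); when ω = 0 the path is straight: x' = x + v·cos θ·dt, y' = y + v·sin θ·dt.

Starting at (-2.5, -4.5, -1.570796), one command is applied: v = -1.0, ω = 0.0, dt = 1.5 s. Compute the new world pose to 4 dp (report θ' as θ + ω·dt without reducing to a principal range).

θ' = -1.5708 + 0.0·1.5 = -1.5708
ω = 0 → straight: x' = -2.5 + -1.0·cos(-1.5708)·1.5 = -2.5000
y' = -4.5 + -1.0·sin(-1.5708)·1.5 = -3.0000

(-2.5000, -3.0000, -1.5708)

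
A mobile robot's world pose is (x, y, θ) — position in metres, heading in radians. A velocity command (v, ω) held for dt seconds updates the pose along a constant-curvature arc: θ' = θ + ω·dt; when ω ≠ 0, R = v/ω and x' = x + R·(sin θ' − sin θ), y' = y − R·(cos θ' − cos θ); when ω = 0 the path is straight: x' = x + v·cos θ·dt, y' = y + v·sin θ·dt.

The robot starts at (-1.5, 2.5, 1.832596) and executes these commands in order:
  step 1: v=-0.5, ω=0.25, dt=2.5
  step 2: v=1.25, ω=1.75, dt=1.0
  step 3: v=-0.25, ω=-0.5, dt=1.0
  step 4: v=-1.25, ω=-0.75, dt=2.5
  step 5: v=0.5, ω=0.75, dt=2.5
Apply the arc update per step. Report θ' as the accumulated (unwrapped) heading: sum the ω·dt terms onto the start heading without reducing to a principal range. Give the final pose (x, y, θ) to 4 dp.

(-0.2368, 0.8544, 3.7076)

step 1: θ'=2.4576 (R=-2.0000) → pose (-0.8319, 1.4675, 2.4576)
step 2: θ'=4.2076 (R=0.7143) → pose (-1.9085, 1.2594, 4.2076)
step 3: θ'=3.7076 (R=0.5000) → pose (-1.7390, 1.4396, 3.7076)
step 4: θ'=1.8326 (R=1.6667) → pose (0.7647, 0.4642, 1.8326)
step 5: θ'=3.7076 (R=0.6667) → pose (-0.2368, 0.8544, 3.7076)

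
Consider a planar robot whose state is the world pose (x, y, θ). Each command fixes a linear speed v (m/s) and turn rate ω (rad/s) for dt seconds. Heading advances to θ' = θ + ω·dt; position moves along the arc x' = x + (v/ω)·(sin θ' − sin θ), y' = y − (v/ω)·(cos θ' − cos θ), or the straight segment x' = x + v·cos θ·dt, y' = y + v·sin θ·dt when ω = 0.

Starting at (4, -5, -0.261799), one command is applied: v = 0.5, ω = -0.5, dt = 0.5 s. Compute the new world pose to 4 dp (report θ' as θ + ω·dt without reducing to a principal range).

(4.2309, -5.0941, -0.5118)

θ' = -0.2618 + -0.5·0.5 = -0.5118
R = v/ω = 0.5/-0.5 = -1.0000
x' = 4 + -1.0000·(sin -0.5118 − sin -0.2618) = 4.2309
y' = -5 − -1.0000·(cos -0.5118 − cos -0.2618) = -5.0941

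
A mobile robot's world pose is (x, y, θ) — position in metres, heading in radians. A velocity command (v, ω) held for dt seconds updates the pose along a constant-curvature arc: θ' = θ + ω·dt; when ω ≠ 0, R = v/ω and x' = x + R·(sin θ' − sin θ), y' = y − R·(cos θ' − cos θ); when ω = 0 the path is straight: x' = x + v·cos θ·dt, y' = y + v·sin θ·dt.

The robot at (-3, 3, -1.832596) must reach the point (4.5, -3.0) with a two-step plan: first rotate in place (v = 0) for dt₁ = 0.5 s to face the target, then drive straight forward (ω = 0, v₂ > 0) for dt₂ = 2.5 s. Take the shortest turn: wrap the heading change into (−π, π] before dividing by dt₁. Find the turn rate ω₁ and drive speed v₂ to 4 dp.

heading to target = atan2(-3−3, 4.5−-3) = -0.6747
Δθ = wrap(-0.6747 − -1.8326) = 1.1579; ω₁ = Δθ/dt₁ = 2.3157
distance = √((4.5−-3)² + (-3−3)²) = 9.6047; v₂ = distance/dt₂ = 3.8419

ω₁ = 2.3157, v₂ = 3.8419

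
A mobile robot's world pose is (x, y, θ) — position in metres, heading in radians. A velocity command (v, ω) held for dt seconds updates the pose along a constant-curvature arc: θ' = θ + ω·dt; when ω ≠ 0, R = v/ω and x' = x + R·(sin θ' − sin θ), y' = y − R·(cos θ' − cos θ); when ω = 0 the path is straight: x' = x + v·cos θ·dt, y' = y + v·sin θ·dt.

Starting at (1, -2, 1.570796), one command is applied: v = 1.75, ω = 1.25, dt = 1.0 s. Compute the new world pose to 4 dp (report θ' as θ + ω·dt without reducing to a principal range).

θ' = 1.5708 + 1.25·1.0 = 2.8208
R = v/ω = 1.75/1.25 = 1.4000
x' = 1 + 1.4000·(sin 2.8208 − sin 1.5708) = 0.0415
y' = -2 − 1.4000·(cos 2.8208 − cos 1.5708) = -0.6714

(0.0415, -0.6714, 2.8208)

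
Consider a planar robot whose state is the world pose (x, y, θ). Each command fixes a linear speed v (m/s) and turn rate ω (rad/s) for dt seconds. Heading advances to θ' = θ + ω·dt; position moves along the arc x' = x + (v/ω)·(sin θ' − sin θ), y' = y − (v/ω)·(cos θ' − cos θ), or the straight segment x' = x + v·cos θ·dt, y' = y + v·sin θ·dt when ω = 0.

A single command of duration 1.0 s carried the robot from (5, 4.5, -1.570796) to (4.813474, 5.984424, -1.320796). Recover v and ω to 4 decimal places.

Δθ = -1.320796 − -1.570796 = 0.250000
ω = Δθ/dt = 0.250000/1.0 = 0.2500
R = −Δy/(cos θ' − cos θ) = -6.0000
v = R·ω = -6.0000·0.2500 = -1.5000

v = -1.5000, ω = 0.2500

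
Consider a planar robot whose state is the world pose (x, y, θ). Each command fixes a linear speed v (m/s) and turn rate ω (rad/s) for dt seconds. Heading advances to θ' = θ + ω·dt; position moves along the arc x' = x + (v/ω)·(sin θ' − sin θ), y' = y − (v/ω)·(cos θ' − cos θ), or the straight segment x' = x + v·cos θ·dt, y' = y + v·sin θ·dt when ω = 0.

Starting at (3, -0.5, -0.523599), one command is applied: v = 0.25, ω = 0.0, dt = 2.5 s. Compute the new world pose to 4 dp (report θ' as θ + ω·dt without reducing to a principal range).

θ' = -0.5236 + 0.0·2.5 = -0.5236
ω = 0 → straight: x' = 3 + 0.25·cos(-0.5236)·2.5 = 3.5413
y' = -0.5 + 0.25·sin(-0.5236)·2.5 = -0.8125

(3.5413, -0.8125, -0.5236)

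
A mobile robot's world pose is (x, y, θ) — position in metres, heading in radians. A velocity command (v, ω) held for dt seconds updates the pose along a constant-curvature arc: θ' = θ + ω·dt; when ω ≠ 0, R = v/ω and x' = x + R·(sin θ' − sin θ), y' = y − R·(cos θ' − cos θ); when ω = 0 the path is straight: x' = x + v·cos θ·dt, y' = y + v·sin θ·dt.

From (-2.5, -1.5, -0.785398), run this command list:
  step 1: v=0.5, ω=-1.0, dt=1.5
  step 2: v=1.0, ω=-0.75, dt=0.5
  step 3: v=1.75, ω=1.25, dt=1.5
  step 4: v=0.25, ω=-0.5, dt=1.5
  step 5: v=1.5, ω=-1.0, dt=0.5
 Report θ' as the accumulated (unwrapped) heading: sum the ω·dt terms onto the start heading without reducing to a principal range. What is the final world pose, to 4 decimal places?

(-3.2198, -5.7814, -2.0354)

step 1: θ'=-2.2854 (R=-0.5000) → pose (-2.4759, -2.1812, -2.2854)
step 2: θ'=-2.6604 (R=-1.3333) → pose (-2.8659, -2.4894, -2.6604)
step 3: θ'=-0.7854 (R=1.4000) → pose (-3.2079, -4.7203, -0.7854)
step 4: θ'=-1.5354 (R=-0.5000) → pose (-3.0617, -5.0562, -1.5354)
step 5: θ'=-2.0354 (R=-1.5000) → pose (-3.2198, -5.7814, -2.0354)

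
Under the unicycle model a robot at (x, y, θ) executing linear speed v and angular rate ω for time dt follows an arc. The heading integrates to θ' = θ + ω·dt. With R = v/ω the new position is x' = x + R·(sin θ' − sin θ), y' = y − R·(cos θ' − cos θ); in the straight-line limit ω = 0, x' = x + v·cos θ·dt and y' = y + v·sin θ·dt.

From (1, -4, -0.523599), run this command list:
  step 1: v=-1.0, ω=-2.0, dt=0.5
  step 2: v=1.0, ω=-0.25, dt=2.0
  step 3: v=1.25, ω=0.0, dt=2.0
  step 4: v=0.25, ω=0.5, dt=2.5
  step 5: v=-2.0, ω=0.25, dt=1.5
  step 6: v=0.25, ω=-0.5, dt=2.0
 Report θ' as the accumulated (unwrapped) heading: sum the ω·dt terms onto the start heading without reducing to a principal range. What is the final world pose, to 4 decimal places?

(-2.8277, -7.0792, -1.3986)

step 1: θ'=-1.5236 (R=0.5000) → pose (0.7506, -3.5906, -1.5236)
step 2: θ'=-2.0236 (R=-4.0000) → pose (0.3519, -5.5292, -2.0236)
step 3: θ'=-2.0236 (straight) → pose (-0.7418, -7.7773, -2.0236)
step 4: θ'=-0.7736 (R=0.5000) → pose (-0.6416, -8.3538, -0.7736)
step 5: θ'=-0.3986 (R=-8.0000) → pose (-3.1262, -6.7041, -0.3986)
step 6: θ'=-1.3986 (R=-0.5000) → pose (-2.8277, -7.0792, -1.3986)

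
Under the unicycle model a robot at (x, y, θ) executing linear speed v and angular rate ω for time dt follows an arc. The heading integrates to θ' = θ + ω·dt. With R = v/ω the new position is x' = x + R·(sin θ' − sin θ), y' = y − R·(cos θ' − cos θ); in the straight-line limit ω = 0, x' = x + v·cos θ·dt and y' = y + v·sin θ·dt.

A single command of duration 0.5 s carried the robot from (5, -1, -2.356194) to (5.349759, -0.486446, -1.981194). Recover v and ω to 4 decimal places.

Δθ = -1.981194 − -2.356194 = 0.375000
ω = Δθ/dt = 0.375000/0.5 = 0.7500
R = −Δy/(cos θ' − cos θ) = -1.6667
v = R·ω = -1.6667·0.7500 = -1.2500

v = -1.2500, ω = 0.7500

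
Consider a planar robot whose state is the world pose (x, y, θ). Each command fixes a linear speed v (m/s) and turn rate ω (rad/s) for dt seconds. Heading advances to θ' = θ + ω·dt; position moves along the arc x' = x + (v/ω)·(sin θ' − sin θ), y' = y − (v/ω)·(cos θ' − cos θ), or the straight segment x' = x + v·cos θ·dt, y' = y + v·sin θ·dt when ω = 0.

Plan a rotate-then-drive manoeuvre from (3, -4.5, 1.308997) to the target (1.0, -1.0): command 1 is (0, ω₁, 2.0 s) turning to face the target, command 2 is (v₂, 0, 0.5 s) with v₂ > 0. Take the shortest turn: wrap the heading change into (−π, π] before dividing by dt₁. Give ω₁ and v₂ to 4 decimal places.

heading to target = atan2(-1−-4.5, 1−3) = 2.0899
Δθ = wrap(2.0899 − 1.3090) = 0.7809; ω₁ = Δθ/dt₁ = 0.3905
distance = √((1−3)² + (-1−-4.5)²) = 4.0311; v₂ = distance/dt₂ = 8.0623

ω₁ = 0.3905, v₂ = 8.0623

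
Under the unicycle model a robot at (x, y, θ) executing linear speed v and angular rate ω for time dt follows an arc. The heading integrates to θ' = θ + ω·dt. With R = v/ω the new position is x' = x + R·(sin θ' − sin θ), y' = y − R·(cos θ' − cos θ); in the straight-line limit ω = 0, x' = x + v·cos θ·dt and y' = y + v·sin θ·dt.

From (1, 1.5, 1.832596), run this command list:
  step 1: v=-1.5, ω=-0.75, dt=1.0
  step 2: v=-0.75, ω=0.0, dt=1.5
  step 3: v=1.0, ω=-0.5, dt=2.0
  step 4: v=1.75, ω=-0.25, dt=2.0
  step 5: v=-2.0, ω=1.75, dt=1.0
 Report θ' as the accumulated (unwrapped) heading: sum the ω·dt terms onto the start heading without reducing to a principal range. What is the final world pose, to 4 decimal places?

(3.7495, -1.2464, 1.3326)

step 1: θ'=1.0826 (R=2.0000) → pose (0.8345, 0.0443, 1.0826)
step 2: θ'=1.0826 (straight) → pose (0.3068, -0.9493, 1.0826)
step 3: θ'=0.0826 (R=-2.0000) → pose (1.9082, 0.1058, 0.0826)
step 4: θ'=-0.4174 (R=-7.0000) → pose (5.3234, -0.4713, -0.4174)
step 5: θ'=1.3326 (R=-1.1429) → pose (3.7495, -1.2464, 1.3326)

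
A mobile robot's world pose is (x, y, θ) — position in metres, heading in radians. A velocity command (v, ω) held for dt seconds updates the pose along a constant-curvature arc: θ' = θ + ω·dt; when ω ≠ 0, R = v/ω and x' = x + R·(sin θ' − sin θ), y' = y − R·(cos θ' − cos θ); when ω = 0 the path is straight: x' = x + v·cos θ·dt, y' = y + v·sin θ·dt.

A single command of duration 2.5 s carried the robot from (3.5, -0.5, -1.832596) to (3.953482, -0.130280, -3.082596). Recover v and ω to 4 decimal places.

v = -0.2500, ω = -0.5000

Δθ = -3.082596 − -1.832596 = -1.250000
ω = Δθ/dt = -1.250000/2.5 = -0.5000
R = Δx/(sin θ' − sin θ) = 0.5000
v = R·ω = 0.5000·-0.5000 = -0.2500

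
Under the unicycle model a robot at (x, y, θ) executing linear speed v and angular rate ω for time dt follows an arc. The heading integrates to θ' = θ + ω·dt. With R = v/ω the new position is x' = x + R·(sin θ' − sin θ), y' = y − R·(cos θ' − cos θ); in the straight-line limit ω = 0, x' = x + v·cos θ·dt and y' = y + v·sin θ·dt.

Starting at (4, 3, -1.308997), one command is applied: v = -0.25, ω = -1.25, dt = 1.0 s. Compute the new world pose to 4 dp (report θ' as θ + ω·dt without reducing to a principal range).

(4.0831, 3.2188, -2.5590)

θ' = -1.3090 + -1.25·1.0 = -2.5590
R = v/ω = -0.25/-1.25 = 0.2000
x' = 4 + 0.2000·(sin -2.5590 − sin -1.3090) = 4.0831
y' = 3 − 0.2000·(cos -2.5590 − cos -1.3090) = 3.2188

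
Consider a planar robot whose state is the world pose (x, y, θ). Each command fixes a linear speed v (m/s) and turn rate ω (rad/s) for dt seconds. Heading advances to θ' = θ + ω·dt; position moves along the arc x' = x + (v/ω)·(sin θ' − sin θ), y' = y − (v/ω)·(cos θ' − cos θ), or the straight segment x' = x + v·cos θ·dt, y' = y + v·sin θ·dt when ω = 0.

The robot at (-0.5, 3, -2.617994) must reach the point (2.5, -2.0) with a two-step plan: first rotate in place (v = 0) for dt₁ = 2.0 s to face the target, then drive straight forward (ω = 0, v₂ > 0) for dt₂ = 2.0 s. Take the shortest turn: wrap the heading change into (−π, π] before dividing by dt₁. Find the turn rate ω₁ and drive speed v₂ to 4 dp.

heading to target = atan2(-2−3, 2.5−-0.5) = -1.0304
Δθ = wrap(-1.0304 − -2.6180) = 1.5876; ω₁ = Δθ/dt₁ = 0.7938
distance = √((2.5−-0.5)² + (-2−3)²) = 5.8310; v₂ = distance/dt₂ = 2.9155

ω₁ = 0.7938, v₂ = 2.9155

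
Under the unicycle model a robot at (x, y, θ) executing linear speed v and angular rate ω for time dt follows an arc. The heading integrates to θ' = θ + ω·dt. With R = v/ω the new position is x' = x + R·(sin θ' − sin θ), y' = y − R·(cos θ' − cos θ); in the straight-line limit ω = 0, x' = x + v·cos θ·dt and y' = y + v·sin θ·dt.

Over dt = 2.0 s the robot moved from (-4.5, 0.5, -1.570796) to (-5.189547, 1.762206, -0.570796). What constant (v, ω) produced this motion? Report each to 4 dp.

v = -0.7500, ω = 0.5000

Δθ = -0.570796 − -1.570796 = 1.000000
ω = Δθ/dt = 1.000000/2.0 = 0.5000
R = −Δy/(cos θ' − cos θ) = -1.5000
v = R·ω = -1.5000·0.5000 = -0.7500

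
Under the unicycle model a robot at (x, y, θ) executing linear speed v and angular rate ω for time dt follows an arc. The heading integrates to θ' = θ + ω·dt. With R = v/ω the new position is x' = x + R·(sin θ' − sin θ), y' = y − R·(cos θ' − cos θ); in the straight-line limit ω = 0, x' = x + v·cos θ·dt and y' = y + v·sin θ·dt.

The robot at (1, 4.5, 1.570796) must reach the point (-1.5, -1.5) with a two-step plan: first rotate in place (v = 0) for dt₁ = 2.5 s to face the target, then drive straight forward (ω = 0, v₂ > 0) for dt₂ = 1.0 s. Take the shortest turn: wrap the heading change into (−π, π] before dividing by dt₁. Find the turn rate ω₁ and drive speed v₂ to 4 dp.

ω₁ = 1.0987, v₂ = 6.5000

heading to target = atan2(-1.5−4.5, -1.5−1) = -1.9656
Δθ = wrap(-1.9656 − 1.5708) = 2.7468; ω₁ = Δθ/dt₁ = 1.0987
distance = √((-1.5−1)² + (-1.5−4.5)²) = 6.5000; v₂ = distance/dt₂ = 6.5000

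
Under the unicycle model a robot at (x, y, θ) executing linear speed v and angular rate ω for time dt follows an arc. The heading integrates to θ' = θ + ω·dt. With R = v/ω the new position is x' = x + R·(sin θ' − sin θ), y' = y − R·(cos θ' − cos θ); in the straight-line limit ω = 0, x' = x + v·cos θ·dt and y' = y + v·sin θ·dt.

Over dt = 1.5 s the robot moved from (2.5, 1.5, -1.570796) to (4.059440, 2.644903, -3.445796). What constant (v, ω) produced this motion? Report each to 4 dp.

v = -1.5000, ω = -1.2500

Δθ = -3.445796 − -1.570796 = -1.875000
ω = Δθ/dt = -1.875000/1.5 = -1.2500
R = Δx/(sin θ' − sin θ) = 1.2000
v = R·ω = 1.2000·-1.2500 = -1.5000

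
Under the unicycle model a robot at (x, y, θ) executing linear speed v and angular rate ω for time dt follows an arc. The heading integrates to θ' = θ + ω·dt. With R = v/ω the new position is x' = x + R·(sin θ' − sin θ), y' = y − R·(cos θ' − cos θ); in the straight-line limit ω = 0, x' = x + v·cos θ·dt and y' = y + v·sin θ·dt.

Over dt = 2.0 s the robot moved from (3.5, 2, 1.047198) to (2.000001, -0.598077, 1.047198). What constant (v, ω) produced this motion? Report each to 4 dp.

Δθ = 1.047198 − 1.047198 = 0.000000
ω = Δθ/dt = 0.000000/2.0 = 0.0000
ω = 0 → v = (Δx·cos θ + Δy·sin θ)/dt = -1.5000

v = -1.5000, ω = 0.0000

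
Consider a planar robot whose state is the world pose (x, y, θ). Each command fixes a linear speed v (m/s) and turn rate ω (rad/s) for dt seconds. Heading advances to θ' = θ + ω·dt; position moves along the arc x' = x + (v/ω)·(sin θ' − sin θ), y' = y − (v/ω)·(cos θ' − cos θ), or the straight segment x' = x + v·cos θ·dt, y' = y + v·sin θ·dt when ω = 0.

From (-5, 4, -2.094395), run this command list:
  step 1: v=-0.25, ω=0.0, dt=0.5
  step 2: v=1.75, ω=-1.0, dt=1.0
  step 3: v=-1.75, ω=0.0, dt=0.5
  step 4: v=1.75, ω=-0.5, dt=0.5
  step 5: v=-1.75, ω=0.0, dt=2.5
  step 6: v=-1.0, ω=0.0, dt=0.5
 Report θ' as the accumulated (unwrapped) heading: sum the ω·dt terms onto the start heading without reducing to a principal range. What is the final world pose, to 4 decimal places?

(-1.5914, 2.3624, -3.3444)

step 1: θ'=-2.0944 (straight) → pose (-4.9375, 4.1083, -2.0944)
step 2: θ'=-3.0944 (R=-1.7500) → pose (-6.3705, 3.2352, -3.0944)
step 3: θ'=-3.0944 (straight) → pose (-5.4965, 3.2765, -3.0944)
step 4: θ'=-3.3444 (R=-3.5000) → pose (-6.3665, 3.3443, -3.3444)
step 5: θ'=-3.3444 (straight) → pose (-2.0812, 2.4631, -3.3444)
step 6: θ'=-3.3444 (straight) → pose (-1.5914, 2.3624, -3.3444)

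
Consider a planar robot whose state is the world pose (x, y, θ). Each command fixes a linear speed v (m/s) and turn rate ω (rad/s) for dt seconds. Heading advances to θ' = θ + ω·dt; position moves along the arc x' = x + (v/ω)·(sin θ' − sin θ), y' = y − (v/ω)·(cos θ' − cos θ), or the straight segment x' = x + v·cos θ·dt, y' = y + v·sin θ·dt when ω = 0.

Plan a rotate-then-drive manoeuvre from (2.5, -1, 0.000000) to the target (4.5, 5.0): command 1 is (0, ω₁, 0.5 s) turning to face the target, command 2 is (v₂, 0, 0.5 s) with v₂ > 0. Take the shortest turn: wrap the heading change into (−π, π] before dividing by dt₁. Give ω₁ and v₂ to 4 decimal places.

ω₁ = 2.4981, v₂ = 12.6491

heading to target = atan2(5−-1, 4.5−2.5) = 1.2490
Δθ = wrap(1.2490 − 0.0000) = 1.2490; ω₁ = Δθ/dt₁ = 2.4981
distance = √((4.5−2.5)² + (5−-1)²) = 6.3246; v₂ = distance/dt₂ = 12.6491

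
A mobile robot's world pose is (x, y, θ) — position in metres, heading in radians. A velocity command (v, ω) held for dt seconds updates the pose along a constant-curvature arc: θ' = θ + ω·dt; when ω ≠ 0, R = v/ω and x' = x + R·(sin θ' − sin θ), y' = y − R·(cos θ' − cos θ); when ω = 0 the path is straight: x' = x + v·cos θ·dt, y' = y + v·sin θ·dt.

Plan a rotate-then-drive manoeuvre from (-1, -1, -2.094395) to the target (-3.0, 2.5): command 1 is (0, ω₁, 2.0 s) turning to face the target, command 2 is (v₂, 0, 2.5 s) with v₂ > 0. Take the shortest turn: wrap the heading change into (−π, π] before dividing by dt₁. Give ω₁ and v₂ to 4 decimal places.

ω₁ = -1.0494, v₂ = 1.6125

heading to target = atan2(2.5−-1, -3−-1) = 2.0899
Δθ = wrap(2.0899 − -2.0944) = -2.0988; ω₁ = Δθ/dt₁ = -1.0494
distance = √((-3−-1)² + (2.5−-1)²) = 4.0311; v₂ = distance/dt₂ = 1.6125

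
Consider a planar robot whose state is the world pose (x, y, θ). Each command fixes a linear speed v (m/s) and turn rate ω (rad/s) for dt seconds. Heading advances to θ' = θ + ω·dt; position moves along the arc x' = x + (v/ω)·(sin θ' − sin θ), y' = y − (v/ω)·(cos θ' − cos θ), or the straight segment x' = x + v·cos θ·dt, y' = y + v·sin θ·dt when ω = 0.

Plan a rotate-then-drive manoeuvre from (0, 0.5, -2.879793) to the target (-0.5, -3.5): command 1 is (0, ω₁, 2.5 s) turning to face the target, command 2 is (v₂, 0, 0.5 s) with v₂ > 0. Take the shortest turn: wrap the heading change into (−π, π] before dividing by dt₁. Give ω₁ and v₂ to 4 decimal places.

heading to target = atan2(-3.5−0.5, -0.5−0) = -1.6952
Δθ = wrap(-1.6952 − -2.8798) = 1.1846; ω₁ = Δθ/dt₁ = 0.4739
distance = √((-0.5−0)² + (-3.5−0.5)²) = 4.0311; v₂ = distance/dt₂ = 8.0623

ω₁ = 0.4739, v₂ = 8.0623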